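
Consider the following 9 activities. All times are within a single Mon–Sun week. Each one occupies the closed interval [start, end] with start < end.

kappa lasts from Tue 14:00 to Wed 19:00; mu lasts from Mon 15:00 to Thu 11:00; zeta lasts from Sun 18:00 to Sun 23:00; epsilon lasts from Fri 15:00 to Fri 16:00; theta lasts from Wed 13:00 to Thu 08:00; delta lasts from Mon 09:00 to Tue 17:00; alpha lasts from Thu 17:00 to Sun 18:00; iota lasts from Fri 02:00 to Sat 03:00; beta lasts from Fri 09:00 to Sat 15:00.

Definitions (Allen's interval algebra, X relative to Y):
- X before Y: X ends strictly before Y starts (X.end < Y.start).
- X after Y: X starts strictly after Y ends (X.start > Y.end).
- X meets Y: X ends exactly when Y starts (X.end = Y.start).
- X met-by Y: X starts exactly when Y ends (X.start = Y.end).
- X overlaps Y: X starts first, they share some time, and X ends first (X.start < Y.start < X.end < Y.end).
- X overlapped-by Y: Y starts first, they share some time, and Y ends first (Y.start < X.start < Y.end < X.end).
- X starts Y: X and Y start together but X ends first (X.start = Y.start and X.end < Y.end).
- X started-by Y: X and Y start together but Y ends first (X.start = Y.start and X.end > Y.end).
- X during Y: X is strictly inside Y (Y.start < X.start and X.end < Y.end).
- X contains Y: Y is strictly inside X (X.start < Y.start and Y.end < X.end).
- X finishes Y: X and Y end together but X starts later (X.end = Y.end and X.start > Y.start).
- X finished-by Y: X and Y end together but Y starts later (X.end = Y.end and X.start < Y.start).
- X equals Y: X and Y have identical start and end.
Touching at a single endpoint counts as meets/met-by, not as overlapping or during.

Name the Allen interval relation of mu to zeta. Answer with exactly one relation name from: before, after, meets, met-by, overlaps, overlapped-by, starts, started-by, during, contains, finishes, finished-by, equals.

before

mu = [Mon 15:00, Thu 11:00]; zeta = [Sun 18:00, Sun 23:00].
Compare endpoints: mu.start < zeta.start, mu.start < zeta.end, mu.end < zeta.start, mu.end < zeta.end.
That pattern is 'before'.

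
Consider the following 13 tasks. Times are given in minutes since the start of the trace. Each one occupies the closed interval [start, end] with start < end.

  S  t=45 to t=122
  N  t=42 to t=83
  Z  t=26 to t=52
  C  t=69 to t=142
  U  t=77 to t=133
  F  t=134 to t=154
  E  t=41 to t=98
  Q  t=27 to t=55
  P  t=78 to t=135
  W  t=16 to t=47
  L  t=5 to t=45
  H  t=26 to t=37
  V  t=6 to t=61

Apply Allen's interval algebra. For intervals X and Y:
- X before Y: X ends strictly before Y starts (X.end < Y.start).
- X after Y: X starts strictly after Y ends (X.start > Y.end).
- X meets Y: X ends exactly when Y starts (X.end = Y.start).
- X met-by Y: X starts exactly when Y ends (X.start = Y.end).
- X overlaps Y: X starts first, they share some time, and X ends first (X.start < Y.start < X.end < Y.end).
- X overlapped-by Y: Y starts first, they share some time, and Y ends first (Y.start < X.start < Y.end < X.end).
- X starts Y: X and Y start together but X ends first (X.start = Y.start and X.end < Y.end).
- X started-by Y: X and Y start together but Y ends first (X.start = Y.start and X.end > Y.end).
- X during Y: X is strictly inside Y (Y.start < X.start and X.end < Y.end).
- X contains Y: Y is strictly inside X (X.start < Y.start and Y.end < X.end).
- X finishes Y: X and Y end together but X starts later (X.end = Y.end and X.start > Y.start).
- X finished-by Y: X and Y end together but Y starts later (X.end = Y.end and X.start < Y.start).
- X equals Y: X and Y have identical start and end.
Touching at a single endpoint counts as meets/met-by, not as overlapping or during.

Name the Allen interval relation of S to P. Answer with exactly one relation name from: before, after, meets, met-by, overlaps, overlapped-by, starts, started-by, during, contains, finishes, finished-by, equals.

overlaps

S = [t=45, t=122]; P = [t=78, t=135].
Compare endpoints: S.start < P.start, S.start < P.end, S.end > P.start, S.end < P.end.
That pattern is 'overlaps'.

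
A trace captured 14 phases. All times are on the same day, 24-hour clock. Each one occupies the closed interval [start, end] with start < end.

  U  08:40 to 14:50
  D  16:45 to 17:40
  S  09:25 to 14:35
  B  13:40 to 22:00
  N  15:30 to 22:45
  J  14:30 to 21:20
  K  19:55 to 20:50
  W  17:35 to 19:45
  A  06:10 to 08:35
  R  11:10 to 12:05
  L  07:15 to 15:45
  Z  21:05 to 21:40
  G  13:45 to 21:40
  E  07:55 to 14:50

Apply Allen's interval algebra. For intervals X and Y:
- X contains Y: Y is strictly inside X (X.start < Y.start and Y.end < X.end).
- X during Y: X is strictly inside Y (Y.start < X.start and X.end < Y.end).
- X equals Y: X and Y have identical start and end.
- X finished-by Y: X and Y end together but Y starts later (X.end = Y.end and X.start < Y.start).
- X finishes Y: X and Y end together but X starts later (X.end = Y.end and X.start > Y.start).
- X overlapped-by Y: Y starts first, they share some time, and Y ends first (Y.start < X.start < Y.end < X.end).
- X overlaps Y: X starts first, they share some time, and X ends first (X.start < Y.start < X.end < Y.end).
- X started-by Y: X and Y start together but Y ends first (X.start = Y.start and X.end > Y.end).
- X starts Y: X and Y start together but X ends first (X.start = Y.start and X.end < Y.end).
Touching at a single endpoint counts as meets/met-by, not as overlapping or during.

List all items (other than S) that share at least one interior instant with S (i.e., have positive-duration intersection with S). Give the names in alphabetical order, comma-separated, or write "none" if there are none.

B, E, G, J, L, R, U

Target S = [09:25, 14:35].
A [06:10, 08:35] → before → no.
B [13:40, 22:00] → overlapped-by → yes.
D [16:45, 17:40] → after → no.
E [07:55, 14:50] → contains → yes.
G [13:45, 21:40] → overlapped-by → yes.
J [14:30, 21:20] → overlapped-by → yes.
K [19:55, 20:50] → after → no.
L [07:15, 15:45] → contains → yes.
N [15:30, 22:45] → after → no.
R [11:10, 12:05] → during → yes.
U [08:40, 14:50] → contains → yes.
W [17:35, 19:45] → after → no.
Z [21:05, 21:40] → after → no.
Result: B, E, G, J, L, R, U.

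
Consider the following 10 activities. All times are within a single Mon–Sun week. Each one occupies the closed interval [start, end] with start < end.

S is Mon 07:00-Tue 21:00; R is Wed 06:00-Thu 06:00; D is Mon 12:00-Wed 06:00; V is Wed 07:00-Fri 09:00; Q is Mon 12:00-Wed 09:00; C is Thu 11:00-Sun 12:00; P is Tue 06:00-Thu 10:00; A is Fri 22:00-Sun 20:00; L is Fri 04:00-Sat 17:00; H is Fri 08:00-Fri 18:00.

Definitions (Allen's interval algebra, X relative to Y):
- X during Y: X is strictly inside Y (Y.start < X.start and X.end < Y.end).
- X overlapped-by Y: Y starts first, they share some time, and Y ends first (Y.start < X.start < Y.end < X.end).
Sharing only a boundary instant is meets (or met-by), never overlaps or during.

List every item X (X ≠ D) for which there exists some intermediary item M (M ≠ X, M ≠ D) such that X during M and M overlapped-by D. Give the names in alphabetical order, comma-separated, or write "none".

Target D = [Mon 12:00, Wed 06:00].
Intermediaries M with M overlapped-by D: P.
Via P — items with X during P: R.
Union: R.

R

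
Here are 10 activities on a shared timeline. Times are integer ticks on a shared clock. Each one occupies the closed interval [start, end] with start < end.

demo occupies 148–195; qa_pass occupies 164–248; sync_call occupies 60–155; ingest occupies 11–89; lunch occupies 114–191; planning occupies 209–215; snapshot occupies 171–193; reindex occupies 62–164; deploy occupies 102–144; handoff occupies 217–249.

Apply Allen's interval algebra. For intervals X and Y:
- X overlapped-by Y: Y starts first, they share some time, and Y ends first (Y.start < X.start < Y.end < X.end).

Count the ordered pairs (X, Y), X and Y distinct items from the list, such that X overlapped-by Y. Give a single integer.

Checking all 90 ordered pairs for relation 'overlapped-by'; matching pairs in alphabetical order:
(demo, lunch): demo overlapped-by lunch ✓
(demo, reindex): demo overlapped-by reindex ✓
(demo, sync_call): demo overlapped-by sync_call ✓
(handoff, qa_pass): handoff overlapped-by qa_pass ✓
(lunch, deploy): lunch overlapped-by deploy ✓
(lunch, reindex): lunch overlapped-by reindex ✓
(lunch, sync_call): lunch overlapped-by sync_call ✓
(qa_pass, demo): qa_pass overlapped-by demo ✓
(qa_pass, lunch): qa_pass overlapped-by lunch ✓
(reindex, ingest): reindex overlapped-by ingest ✓
(reindex, sync_call): reindex overlapped-by sync_call ✓
(snapshot, lunch): snapshot overlapped-by lunch ✓
(sync_call, ingest): sync_call overlapped-by ingest ✓
Count: 13.

13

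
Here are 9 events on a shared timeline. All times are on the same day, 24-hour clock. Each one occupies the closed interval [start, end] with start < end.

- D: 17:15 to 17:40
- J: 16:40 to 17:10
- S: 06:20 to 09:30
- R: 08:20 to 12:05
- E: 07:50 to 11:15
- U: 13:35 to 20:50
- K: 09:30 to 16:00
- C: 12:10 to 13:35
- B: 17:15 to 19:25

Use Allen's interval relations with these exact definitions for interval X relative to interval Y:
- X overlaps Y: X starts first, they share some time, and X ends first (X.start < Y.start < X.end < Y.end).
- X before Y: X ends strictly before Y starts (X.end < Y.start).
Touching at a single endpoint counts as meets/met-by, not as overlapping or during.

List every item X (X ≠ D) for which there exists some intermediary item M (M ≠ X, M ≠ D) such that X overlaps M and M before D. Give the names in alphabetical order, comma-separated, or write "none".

E, R, S

Target D = [17:15, 17:40].
Intermediaries M with M before D: C, E, J, K, R, S.
Via C — items with X overlaps C: none.
Via E — items with X overlaps E: S.
Via J — items with X overlaps J: none.
Via K — items with X overlaps K: E, R.
Via R — items with X overlaps R: E, S.
Via S — items with X overlaps S: none.
Union: E, R, S.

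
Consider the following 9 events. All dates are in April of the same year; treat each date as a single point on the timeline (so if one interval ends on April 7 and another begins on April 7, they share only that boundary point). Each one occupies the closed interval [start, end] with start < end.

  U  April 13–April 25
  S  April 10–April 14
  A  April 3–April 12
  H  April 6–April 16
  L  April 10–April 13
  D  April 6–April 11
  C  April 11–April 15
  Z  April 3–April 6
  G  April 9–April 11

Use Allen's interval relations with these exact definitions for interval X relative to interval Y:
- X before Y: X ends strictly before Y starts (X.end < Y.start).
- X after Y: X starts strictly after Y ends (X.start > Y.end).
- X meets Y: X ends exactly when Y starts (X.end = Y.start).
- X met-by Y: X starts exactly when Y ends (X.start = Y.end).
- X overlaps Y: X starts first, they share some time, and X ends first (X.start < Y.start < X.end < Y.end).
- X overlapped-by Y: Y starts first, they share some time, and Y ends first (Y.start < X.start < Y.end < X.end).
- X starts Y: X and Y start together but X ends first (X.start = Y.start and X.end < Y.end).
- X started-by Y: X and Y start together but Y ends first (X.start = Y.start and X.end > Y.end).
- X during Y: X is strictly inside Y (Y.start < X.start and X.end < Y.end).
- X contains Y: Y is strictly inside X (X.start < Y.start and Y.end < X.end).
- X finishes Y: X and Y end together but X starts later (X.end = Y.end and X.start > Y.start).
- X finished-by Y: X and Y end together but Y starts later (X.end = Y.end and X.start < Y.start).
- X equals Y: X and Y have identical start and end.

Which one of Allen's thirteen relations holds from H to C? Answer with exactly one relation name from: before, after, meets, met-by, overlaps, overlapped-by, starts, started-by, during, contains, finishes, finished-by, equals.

H = [April 6, April 16]; C = [April 11, April 15].
Compare endpoints: H.start < C.start, H.start < C.end, H.end > C.start, H.end > C.end.
That pattern is 'contains'.

contains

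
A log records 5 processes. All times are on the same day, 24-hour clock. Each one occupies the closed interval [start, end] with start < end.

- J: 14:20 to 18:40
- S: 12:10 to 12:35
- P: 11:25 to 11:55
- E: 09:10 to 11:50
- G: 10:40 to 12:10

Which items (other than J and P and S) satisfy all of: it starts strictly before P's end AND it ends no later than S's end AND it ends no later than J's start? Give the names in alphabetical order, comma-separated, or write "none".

E, G

Conditions: its start is strictly before P's end (X.start < 11:55) AND its end is no later than S's end (X.end <= 12:35) AND its end is no later than J's start (X.end <= 14:20).
E: start 09:10 < 11:55? ✓; end 11:50 <= 12:35? ✓; end 11:50 <= 14:20? ✓ → yes.
G: start 10:40 < 11:55? ✓; end 12:10 <= 12:35? ✓; end 12:10 <= 14:20? ✓ → yes.
Result: E, G.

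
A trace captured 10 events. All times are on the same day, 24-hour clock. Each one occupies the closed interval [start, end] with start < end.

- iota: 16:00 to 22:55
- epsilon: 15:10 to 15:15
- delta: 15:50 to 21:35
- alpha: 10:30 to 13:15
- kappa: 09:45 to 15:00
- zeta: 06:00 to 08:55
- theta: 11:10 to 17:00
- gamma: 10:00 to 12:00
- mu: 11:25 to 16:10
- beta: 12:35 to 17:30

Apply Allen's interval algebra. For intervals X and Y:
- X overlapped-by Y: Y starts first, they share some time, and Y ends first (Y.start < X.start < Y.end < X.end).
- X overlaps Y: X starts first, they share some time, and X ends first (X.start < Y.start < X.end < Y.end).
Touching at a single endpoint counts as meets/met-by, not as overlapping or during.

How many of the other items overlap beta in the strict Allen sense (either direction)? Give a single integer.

Target beta = [12:35, 17:30].
alpha [10:30, 13:15] → overlaps → counts.
delta [15:50, 21:35] → overlapped-by → counts.
epsilon [15:10, 15:15] → during → no.
gamma [10:00, 12:00] → before → no.
iota [16:00, 22:55] → overlapped-by → counts.
kappa [09:45, 15:00] → overlaps → counts.
mu [11:25, 16:10] → overlaps → counts.
theta [11:10, 17:00] → overlaps → counts.
zeta [06:00, 08:55] → before → no.
Total: 6.

6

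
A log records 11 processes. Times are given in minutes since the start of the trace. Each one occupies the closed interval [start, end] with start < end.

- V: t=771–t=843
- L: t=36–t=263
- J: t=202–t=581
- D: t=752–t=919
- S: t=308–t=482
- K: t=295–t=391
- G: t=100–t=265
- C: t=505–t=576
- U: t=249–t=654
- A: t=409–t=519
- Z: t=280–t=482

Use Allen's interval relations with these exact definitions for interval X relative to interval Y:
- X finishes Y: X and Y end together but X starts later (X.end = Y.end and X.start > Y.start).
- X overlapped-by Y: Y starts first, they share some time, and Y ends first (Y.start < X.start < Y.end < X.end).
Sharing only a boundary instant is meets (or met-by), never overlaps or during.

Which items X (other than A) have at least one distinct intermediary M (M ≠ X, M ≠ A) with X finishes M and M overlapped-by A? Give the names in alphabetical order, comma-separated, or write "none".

none

Target A = [t=409, t=519].
Intermediaries M with M overlapped-by A: C.
Via C — items with X finishes C: none.
Union: none.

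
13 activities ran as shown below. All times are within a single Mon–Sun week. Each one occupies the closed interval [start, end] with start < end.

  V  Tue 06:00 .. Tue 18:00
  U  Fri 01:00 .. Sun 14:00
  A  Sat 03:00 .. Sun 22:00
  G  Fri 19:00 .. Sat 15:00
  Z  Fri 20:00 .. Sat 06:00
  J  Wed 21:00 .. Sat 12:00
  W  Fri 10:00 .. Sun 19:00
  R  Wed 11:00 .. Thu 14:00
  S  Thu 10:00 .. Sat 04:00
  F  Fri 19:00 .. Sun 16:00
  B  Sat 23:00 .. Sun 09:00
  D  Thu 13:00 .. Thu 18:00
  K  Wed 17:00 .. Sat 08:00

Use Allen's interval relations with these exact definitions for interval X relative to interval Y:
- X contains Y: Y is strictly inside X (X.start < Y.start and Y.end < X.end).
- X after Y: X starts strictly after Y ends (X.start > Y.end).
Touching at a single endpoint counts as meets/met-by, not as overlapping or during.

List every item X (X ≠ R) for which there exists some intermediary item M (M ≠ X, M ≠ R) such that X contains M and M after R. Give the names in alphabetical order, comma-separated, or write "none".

Target R = [Wed 11:00, Thu 14:00].
Intermediaries M with M after R: A, B, F, G, U, W, Z.
Via A — items with X contains A: none.
Via B — items with X contains B: A, F, U, W.
Via F — items with X contains F: W.
Via G — items with X contains G: U, W.
Via U — items with X contains U: none.
Via W — items with X contains W: none.
Via Z — items with X contains Z: F, G, J, K, U, W.
Union: A, F, G, J, K, U, W.

A, F, G, J, K, U, W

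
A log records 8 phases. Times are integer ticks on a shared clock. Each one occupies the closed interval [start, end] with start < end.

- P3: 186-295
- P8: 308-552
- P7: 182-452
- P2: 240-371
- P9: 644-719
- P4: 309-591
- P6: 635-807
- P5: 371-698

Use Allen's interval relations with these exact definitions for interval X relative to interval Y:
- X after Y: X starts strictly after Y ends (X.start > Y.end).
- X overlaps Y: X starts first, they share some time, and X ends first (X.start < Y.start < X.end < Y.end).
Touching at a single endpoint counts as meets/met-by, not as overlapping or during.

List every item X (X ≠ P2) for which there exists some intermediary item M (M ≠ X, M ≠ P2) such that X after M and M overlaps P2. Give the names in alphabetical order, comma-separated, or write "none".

P4, P5, P6, P8, P9

Target P2 = [240, 371].
Intermediaries M with M overlaps P2: P3.
Via P3 — items with X after P3: P4, P5, P6, P8, P9.
Union: P4, P5, P6, P8, P9.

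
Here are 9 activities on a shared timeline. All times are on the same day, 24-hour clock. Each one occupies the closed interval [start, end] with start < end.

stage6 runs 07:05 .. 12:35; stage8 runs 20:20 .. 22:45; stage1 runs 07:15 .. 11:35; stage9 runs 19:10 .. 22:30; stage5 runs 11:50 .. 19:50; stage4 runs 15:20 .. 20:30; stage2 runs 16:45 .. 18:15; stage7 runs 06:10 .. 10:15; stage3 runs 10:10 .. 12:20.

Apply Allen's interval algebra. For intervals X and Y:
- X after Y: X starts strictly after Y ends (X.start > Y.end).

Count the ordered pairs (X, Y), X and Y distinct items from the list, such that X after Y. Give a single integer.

21

Checking all 72 ordered pairs for relation 'after'; matching pairs in alphabetical order:
(stage2, stage1): stage2 after stage1 ✓
(stage2, stage3): stage2 after stage3 ✓
(stage2, stage6): stage2 after stage6 ✓
(stage2, stage7): stage2 after stage7 ✓
(stage4, stage1): stage4 after stage1 ✓
(stage4, stage3): stage4 after stage3 ✓
(stage4, stage6): stage4 after stage6 ✓
(stage4, stage7): stage4 after stage7 ✓
(stage5, stage1): stage5 after stage1 ✓
(stage5, stage7): stage5 after stage7 ✓
(stage8, stage1): stage8 after stage1 ✓
(stage8, stage2): stage8 after stage2 ✓
(stage8, stage3): stage8 after stage3 ✓
(stage8, stage5): stage8 after stage5 ✓
(stage8, stage6): stage8 after stage6 ✓
(stage8, stage7): stage8 after stage7 ✓
(stage9, stage1): stage9 after stage1 ✓
(stage9, stage2): stage9 after stage2 ✓
(stage9, stage3): stage9 after stage3 ✓
(stage9, stage6): stage9 after stage6 ✓
(stage9, stage7): stage9 after stage7 ✓
Count: 21.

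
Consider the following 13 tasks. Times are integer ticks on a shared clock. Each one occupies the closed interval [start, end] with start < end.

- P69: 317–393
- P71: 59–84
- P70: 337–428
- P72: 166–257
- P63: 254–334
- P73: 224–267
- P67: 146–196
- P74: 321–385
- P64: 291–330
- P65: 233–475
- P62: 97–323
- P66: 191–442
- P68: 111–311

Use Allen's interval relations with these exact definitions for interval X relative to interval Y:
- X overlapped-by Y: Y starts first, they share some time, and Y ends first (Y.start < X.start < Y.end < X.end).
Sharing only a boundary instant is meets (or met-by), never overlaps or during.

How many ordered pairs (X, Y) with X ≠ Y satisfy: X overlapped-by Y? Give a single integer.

Checking all 156 ordered pairs for relation 'overlapped-by'; matching pairs in alphabetical order:
(P63, P62): P63 overlapped-by P62 ✓
(P63, P68): P63 overlapped-by P68 ✓
(P63, P72): P63 overlapped-by P72 ✓
(P63, P73): P63 overlapped-by P73 ✓
(P64, P62): P64 overlapped-by P62 ✓
(P64, P68): P64 overlapped-by P68 ✓
(P65, P62): P65 overlapped-by P62 ✓
(P65, P66): P65 overlapped-by P66 ✓
(P65, P68): P65 overlapped-by P68 ✓
(P65, P72): P65 overlapped-by P72 ✓
(P65, P73): P65 overlapped-by P73 ✓
(P66, P62): P66 overlapped-by P62 ✓
(P66, P67): P66 overlapped-by P67 ✓
(P66, P68): P66 overlapped-by P68 ✓
(P66, P72): P66 overlapped-by P72 ✓
(P69, P62): P69 overlapped-by P62 ✓
(P69, P63): P69 overlapped-by P63 ✓
(P69, P64): P69 overlapped-by P64 ✓
(P70, P69): P70 overlapped-by P69 ✓
(P70, P74): P70 overlapped-by P74 ✓
(P72, P67): P72 overlapped-by P67 ✓
(P73, P72): P73 overlapped-by P72 ✓
(P74, P62): P74 overlapped-by P62 ✓
(P74, P63): P74 overlapped-by P63 ✓
... plus 1 further pairs not listed.
Count: 25.

25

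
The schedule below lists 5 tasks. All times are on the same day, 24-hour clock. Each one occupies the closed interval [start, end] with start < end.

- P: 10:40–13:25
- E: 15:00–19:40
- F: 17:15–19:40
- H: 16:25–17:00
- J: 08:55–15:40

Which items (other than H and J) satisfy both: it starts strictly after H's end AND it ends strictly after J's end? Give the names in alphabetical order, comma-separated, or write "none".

Conditions: its start is strictly after H's end (X.start > 17:00) AND its end is strictly after J's end (X.end > 15:40).
E: start 15:00 > 17:00? ✗; end 19:40 > 15:40? ✓ → no.
F: start 17:15 > 17:00? ✓; end 19:40 > 15:40? ✓ → yes.
P: start 10:40 > 17:00? ✗; end 13:25 > 15:40? ✗ → no.
Result: F.

F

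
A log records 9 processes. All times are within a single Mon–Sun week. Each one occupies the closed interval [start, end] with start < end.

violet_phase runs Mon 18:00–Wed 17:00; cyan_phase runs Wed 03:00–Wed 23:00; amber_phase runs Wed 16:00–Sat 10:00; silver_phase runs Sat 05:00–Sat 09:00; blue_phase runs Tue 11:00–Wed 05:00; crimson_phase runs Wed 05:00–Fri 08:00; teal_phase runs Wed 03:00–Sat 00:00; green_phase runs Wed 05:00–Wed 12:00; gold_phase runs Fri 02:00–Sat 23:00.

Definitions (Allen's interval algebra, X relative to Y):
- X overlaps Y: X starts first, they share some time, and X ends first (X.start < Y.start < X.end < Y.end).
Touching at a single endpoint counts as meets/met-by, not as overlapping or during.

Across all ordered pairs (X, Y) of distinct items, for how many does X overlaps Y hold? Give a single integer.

Checking all 72 ordered pairs for relation 'overlaps'; matching pairs in alphabetical order:
(amber_phase, gold_phase): amber_phase overlaps gold_phase ✓
(blue_phase, cyan_phase): blue_phase overlaps cyan_phase ✓
(blue_phase, teal_phase): blue_phase overlaps teal_phase ✓
(crimson_phase, amber_phase): crimson_phase overlaps amber_phase ✓
(crimson_phase, gold_phase): crimson_phase overlaps gold_phase ✓
(cyan_phase, amber_phase): cyan_phase overlaps amber_phase ✓
(cyan_phase, crimson_phase): cyan_phase overlaps crimson_phase ✓
(teal_phase, amber_phase): teal_phase overlaps amber_phase ✓
(teal_phase, gold_phase): teal_phase overlaps gold_phase ✓
(violet_phase, amber_phase): violet_phase overlaps amber_phase ✓
(violet_phase, crimson_phase): violet_phase overlaps crimson_phase ✓
(violet_phase, cyan_phase): violet_phase overlaps cyan_phase ✓
(violet_phase, teal_phase): violet_phase overlaps teal_phase ✓
Count: 13.

13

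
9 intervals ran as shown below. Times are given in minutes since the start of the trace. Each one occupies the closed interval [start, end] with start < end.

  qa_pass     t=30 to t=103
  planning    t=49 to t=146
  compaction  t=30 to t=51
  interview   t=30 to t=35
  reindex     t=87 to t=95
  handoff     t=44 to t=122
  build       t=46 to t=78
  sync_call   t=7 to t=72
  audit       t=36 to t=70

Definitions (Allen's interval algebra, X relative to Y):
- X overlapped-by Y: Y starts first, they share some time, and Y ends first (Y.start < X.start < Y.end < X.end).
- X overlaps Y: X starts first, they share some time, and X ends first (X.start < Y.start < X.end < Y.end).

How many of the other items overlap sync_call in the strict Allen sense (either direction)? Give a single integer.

4

Target sync_call = [t=7, t=72].
audit [t=36, t=70] → during → no.
build [t=46, t=78] → overlapped-by → counts.
compaction [t=30, t=51] → during → no.
handoff [t=44, t=122] → overlapped-by → counts.
interview [t=30, t=35] → during → no.
planning [t=49, t=146] → overlapped-by → counts.
qa_pass [t=30, t=103] → overlapped-by → counts.
reindex [t=87, t=95] → after → no.
Total: 4.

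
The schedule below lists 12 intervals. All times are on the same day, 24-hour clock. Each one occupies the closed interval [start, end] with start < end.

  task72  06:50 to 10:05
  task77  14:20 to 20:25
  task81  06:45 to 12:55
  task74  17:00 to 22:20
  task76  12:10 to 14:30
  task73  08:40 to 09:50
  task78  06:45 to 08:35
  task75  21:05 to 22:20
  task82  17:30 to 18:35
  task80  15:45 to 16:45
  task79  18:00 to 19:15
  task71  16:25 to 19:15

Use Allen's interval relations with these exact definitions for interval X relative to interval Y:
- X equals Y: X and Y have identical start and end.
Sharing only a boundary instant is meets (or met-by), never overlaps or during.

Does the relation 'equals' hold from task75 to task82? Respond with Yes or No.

task75 = [21:05, 22:20], task82 = [17:30, 18:35].
Actual relation of task75 to task82: after.
Asked whether 'equals' holds → No.

No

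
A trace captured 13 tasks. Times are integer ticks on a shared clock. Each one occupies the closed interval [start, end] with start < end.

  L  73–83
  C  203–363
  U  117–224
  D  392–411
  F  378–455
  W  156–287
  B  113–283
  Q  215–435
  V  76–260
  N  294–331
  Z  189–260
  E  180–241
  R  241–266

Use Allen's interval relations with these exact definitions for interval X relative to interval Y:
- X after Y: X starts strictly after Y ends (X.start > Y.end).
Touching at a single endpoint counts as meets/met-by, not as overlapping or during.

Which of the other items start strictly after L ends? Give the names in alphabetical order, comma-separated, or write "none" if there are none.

Target L = [73, 83].
B [113, 283] → after → yes.
C [203, 363] → after → yes.
D [392, 411] → after → yes.
E [180, 241] → after → yes.
F [378, 455] → after → yes.
N [294, 331] → after → yes.
Q [215, 435] → after → yes.
R [241, 266] → after → yes.
U [117, 224] → after → yes.
V [76, 260] → overlapped-by → no.
W [156, 287] → after → yes.
Z [189, 260] → after → yes.
Result: B, C, D, E, F, N, Q, R, U, W, Z.

B, C, D, E, F, N, Q, R, U, W, Z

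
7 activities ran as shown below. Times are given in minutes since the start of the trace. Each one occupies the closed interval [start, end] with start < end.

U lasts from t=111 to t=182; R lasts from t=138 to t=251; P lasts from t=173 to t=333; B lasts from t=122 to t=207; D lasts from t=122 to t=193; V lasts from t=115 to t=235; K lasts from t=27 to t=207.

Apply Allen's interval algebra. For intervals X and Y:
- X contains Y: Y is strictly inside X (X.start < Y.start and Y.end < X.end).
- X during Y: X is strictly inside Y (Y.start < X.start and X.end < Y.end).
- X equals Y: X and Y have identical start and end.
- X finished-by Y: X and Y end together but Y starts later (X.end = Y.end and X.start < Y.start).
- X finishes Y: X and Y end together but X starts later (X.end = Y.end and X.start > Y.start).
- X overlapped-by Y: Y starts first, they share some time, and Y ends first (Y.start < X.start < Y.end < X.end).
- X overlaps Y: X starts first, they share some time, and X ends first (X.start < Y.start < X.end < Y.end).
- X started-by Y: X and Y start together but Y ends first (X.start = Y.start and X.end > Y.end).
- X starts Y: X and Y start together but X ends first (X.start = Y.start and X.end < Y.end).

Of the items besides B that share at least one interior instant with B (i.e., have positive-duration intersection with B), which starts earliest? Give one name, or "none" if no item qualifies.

K

Target B = [t=122, t=207].
D [t=122, t=193] → starts → candidate.
K [t=27, t=207] → finished-by → candidate.
P [t=173, t=333] → overlapped-by → candidate.
R [t=138, t=251] → overlapped-by → candidate.
U [t=111, t=182] → overlaps → candidate.
V [t=115, t=235] → contains → candidate.
Among candidates, earliest start is t=27 → K.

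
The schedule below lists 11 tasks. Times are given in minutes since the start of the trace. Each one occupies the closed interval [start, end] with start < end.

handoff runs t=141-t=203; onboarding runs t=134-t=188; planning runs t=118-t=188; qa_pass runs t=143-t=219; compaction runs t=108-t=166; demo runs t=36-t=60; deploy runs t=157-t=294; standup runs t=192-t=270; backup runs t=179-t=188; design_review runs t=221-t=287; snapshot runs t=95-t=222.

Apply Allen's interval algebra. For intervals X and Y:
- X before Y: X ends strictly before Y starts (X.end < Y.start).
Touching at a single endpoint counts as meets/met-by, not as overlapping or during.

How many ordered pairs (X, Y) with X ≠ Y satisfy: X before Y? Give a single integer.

Checking all 110 ordered pairs for relation 'before'; matching pairs in alphabetical order:
(backup, design_review): backup before design_review ✓
(backup, standup): backup before standup ✓
(compaction, backup): compaction before backup ✓
(compaction, design_review): compaction before design_review ✓
(compaction, standup): compaction before standup ✓
(demo, backup): demo before backup ✓
(demo, compaction): demo before compaction ✓
(demo, deploy): demo before deploy ✓
(demo, design_review): demo before design_review ✓
(demo, handoff): demo before handoff ✓
(demo, onboarding): demo before onboarding ✓
(demo, planning): demo before planning ✓
(demo, qa_pass): demo before qa_pass ✓
(demo, snapshot): demo before snapshot ✓
(demo, standup): demo before standup ✓
(handoff, design_review): handoff before design_review ✓
(onboarding, design_review): onboarding before design_review ✓
(onboarding, standup): onboarding before standup ✓
(planning, design_review): planning before design_review ✓
(planning, standup): planning before standup ✓
(qa_pass, design_review): qa_pass before design_review ✓
Count: 21.

21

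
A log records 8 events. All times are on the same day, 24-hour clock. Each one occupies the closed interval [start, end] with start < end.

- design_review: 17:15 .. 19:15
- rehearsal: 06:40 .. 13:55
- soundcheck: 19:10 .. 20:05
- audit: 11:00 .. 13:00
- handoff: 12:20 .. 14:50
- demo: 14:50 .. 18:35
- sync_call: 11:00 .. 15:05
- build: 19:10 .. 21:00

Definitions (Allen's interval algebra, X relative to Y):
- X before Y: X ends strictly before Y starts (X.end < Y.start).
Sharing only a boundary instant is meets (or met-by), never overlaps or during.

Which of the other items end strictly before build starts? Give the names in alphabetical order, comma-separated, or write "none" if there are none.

Target build = [19:10, 21:00].
audit [11:00, 13:00] → before → yes.
demo [14:50, 18:35] → before → yes.
design_review [17:15, 19:15] → overlaps → no.
handoff [12:20, 14:50] → before → yes.
rehearsal [06:40, 13:55] → before → yes.
soundcheck [19:10, 20:05] → starts → no.
sync_call [11:00, 15:05] → before → yes.
Result: audit, demo, handoff, rehearsal, sync_call.

audit, demo, handoff, rehearsal, sync_call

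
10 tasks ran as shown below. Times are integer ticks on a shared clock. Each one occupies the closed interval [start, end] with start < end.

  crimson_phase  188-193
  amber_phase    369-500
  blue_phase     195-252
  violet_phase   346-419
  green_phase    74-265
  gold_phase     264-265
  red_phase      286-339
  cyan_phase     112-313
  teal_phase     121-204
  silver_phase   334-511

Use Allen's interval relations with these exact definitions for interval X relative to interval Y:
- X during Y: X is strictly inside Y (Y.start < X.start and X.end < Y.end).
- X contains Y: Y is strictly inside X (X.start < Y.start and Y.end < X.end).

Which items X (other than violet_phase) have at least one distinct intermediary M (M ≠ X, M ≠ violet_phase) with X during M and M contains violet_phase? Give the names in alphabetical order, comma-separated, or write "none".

Target violet_phase = [346, 419].
Intermediaries M with M contains violet_phase: silver_phase.
Via silver_phase — items with X during silver_phase: amber_phase.
Union: amber_phase.

amber_phase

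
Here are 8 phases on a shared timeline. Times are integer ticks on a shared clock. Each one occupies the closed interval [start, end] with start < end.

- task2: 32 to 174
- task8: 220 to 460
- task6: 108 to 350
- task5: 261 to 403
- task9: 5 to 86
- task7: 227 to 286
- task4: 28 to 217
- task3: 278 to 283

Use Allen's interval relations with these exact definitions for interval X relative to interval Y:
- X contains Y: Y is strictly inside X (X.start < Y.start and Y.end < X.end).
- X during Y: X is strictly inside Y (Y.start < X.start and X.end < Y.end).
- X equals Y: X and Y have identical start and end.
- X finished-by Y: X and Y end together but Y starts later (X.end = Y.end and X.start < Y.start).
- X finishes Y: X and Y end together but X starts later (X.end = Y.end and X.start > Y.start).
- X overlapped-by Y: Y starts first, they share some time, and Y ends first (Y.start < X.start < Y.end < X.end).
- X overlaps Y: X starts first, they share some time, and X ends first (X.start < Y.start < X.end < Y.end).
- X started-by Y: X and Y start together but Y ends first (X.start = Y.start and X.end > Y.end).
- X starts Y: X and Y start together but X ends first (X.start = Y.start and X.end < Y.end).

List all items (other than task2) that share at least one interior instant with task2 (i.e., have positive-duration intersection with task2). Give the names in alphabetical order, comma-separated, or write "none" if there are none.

task4, task6, task9

Target task2 = [32, 174].
task3 [278, 283] → after → no.
task4 [28, 217] → contains → yes.
task5 [261, 403] → after → no.
task6 [108, 350] → overlapped-by → yes.
task7 [227, 286] → after → no.
task8 [220, 460] → after → no.
task9 [5, 86] → overlaps → yes.
Result: task4, task6, task9.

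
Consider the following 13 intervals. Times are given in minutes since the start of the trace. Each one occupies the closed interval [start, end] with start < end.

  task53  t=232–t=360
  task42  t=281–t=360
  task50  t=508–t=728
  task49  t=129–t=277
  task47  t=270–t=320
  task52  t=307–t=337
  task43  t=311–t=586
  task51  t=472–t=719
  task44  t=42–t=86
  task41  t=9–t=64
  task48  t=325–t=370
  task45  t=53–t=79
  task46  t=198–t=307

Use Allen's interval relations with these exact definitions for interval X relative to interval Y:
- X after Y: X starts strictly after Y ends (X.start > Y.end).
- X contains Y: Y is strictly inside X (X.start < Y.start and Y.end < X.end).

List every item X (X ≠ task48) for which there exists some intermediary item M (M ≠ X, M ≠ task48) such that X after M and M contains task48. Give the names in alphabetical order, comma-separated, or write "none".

Target task48 = [t=325, t=370].
Intermediaries M with M contains task48: task43.
Via task43 — items with X after task43: none.
Union: none.

none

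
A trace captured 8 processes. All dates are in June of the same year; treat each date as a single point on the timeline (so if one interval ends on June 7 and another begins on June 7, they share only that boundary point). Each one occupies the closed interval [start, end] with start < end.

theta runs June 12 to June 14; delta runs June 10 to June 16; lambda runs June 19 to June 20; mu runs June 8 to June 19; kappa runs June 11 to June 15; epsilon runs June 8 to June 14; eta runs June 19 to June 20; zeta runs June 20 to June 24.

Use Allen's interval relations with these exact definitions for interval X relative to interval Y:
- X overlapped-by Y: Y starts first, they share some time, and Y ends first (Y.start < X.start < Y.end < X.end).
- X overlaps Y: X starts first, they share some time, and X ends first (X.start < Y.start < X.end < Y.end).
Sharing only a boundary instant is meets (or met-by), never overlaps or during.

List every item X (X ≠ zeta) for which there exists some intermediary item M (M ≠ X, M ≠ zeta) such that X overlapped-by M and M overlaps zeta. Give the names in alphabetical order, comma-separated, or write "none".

none

Target zeta = [June 20, June 24].
Intermediaries M with M overlaps zeta: none.
Union: none.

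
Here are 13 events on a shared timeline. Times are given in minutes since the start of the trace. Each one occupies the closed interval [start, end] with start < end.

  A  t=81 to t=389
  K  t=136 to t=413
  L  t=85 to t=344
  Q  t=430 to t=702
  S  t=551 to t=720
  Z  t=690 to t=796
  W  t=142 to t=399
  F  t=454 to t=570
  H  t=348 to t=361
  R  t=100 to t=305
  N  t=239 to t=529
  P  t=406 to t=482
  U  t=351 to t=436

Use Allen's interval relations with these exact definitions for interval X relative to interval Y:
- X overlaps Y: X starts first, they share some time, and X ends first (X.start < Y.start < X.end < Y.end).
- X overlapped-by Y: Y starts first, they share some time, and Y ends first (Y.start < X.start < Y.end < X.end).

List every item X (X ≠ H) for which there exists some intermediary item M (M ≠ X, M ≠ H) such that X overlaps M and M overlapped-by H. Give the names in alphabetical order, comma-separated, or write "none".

A, K, W

Target H = [t=348, t=361].
Intermediaries M with M overlapped-by H: U.
Via U — items with X overlaps U: A, K, W.
Union: A, K, W.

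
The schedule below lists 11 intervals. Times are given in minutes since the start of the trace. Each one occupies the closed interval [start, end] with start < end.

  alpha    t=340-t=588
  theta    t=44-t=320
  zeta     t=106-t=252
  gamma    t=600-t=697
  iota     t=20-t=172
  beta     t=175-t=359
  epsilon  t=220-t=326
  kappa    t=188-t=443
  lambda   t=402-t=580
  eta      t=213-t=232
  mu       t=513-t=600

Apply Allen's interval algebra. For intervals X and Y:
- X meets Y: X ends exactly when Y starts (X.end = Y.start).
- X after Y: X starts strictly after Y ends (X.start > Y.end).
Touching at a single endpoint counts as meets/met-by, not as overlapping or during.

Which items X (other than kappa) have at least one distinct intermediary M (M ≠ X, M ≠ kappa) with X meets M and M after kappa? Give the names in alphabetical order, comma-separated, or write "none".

mu

Target kappa = [t=188, t=443].
Intermediaries M with M after kappa: gamma, mu.
Via gamma — items with X meets gamma: mu.
Via mu — items with X meets mu: none.
Union: mu.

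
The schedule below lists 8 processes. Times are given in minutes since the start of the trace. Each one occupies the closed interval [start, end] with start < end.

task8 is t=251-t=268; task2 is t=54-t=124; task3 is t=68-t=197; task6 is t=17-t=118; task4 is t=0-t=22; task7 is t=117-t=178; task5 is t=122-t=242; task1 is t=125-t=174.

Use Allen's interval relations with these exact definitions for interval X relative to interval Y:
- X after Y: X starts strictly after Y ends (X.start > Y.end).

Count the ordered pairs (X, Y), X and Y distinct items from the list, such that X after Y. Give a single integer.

15

Checking all 56 ordered pairs for relation 'after'; matching pairs in alphabetical order:
(task1, task2): task1 after task2 ✓
(task1, task4): task1 after task4 ✓
(task1, task6): task1 after task6 ✓
(task2, task4): task2 after task4 ✓
(task3, task4): task3 after task4 ✓
(task5, task4): task5 after task4 ✓
(task5, task6): task5 after task6 ✓
(task7, task4): task7 after task4 ✓
(task8, task1): task8 after task1 ✓
(task8, task2): task8 after task2 ✓
(task8, task3): task8 after task3 ✓
(task8, task4): task8 after task4 ✓
(task8, task5): task8 after task5 ✓
(task8, task6): task8 after task6 ✓
(task8, task7): task8 after task7 ✓
Count: 15.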